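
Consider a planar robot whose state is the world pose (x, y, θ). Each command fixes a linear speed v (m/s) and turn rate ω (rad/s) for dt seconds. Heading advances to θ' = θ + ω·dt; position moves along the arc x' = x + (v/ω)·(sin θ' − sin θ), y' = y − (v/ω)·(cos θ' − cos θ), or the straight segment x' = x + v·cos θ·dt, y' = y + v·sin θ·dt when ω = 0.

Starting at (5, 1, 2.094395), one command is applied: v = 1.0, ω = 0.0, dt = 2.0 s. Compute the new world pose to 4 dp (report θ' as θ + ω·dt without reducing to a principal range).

(4.0000, 2.7321, 2.0944)

θ' = 2.0944 + 0.0·2.0 = 2.0944
ω = 0 → straight: x' = 5 + 1.0·cos(2.0944)·2.0 = 4.0000
y' = 1 + 1.0·sin(2.0944)·2.0 = 2.7321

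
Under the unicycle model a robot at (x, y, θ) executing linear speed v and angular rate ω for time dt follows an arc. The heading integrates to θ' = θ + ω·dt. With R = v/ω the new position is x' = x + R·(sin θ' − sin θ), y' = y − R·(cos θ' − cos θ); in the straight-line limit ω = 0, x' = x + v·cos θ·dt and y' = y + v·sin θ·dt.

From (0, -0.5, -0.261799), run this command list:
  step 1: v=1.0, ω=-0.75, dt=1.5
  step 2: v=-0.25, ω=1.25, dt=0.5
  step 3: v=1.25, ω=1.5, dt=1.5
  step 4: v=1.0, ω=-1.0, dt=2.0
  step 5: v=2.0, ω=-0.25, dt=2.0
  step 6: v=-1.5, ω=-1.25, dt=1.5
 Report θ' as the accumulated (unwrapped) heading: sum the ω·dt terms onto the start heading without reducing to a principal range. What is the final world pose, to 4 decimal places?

(7.3784, -1.0468, -2.8868)

step 1: θ'=-1.3868 (R=-1.3333) → pose (0.9657, -1.5440, -1.3868)
step 2: θ'=-0.7618 (R=-0.2000) → pose (0.9072, -1.4358, -0.7618)
step 3: θ'=1.4882 (R=0.8333) → pose (2.3128, -0.9016, 1.4882)
step 4: θ'=-0.5118 (R=-1.0000) → pose (3.7992, -0.1122, -0.5118)
step 5: θ'=-1.0118 (R=-8.0000) → pose (6.6635, -2.8444, -1.0118)
step 6: θ'=-2.8868 (R=1.2000) → pose (7.3784, -1.0468, -2.8868)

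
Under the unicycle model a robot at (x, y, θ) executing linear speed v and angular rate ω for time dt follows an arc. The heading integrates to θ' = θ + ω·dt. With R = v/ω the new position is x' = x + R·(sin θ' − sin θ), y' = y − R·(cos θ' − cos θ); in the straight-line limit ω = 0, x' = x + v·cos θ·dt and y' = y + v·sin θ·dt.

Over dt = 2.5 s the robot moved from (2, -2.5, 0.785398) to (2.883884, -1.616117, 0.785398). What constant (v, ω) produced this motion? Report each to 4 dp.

v = 0.5000, ω = 0.0000

Δθ = 0.785398 − 0.785398 = 0.000000
ω = Δθ/dt = 0.000000/2.5 = 0.0000
ω = 0 → v = (Δx·cos θ + Δy·sin θ)/dt = 0.5000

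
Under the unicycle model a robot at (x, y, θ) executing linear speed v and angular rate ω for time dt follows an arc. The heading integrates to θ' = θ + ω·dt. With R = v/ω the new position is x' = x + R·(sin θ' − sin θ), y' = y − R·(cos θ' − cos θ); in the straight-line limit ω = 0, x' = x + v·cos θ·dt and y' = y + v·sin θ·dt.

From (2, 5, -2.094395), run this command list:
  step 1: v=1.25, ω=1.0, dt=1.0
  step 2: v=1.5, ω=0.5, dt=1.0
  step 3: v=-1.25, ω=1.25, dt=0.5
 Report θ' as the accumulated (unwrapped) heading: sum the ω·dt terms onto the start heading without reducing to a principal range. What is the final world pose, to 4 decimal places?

(2.3670, 2.8631, 0.0306)

step 1: θ'=-1.0944 (R=1.2500) → pose (1.9717, 3.8018, -1.0944)
step 2: θ'=-0.5944 (R=3.0000) → pose (2.9576, 2.6921, -0.5944)
step 3: θ'=0.0306 (R=-1.0000) → pose (2.3670, 2.8631, 0.0306)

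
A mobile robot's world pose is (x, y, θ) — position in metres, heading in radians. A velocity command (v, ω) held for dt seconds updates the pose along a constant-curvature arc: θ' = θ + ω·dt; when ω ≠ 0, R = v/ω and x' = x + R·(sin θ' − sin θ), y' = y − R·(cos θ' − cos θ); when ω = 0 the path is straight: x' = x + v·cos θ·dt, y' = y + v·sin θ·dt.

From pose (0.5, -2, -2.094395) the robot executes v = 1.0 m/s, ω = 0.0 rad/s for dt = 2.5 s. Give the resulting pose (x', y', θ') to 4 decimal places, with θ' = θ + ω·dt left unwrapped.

θ' = -2.0944 + 0.0·2.5 = -2.0944
ω = 0 → straight: x' = 0.5 + 1.0·cos(-2.0944)·2.5 = -0.7500
y' = -2 + 1.0·sin(-2.0944)·2.5 = -4.1651

(-0.7500, -4.1651, -2.0944)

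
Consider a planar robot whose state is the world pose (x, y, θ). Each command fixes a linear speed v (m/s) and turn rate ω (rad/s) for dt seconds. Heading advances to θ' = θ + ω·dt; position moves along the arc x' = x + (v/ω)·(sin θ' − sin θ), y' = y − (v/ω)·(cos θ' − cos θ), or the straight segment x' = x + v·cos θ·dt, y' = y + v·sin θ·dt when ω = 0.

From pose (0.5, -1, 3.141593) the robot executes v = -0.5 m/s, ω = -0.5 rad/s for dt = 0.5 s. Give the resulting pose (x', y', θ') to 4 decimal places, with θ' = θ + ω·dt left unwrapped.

θ' = 3.1416 + -0.5·0.5 = 2.8916
R = v/ω = -0.5/-0.5 = 1.0000
x' = 0.5 + 1.0000·(sin 2.8916 − sin 3.1416) = 0.7474
y' = -1 − 1.0000·(cos 2.8916 − cos 3.1416) = -1.0311

(0.7474, -1.0311, 2.8916)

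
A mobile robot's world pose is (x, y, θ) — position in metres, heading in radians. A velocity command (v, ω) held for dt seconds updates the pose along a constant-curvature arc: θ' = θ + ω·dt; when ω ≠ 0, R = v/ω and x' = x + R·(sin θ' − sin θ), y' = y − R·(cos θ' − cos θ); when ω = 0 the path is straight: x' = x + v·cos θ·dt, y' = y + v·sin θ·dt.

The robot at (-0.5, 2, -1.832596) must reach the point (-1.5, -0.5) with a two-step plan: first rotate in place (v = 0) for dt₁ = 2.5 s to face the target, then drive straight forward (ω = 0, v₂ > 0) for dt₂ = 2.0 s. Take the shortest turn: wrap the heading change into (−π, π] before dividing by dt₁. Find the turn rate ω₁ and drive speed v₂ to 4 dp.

ω₁ = -0.0475, v₂ = 1.3463

heading to target = atan2(-0.5−2, -1.5−-0.5) = -1.9513
Δθ = wrap(-1.9513 − -1.8326) = -0.1187; ω₁ = Δθ/dt₁ = -0.0475
distance = √((-1.5−-0.5)² + (-0.5−2)²) = 2.6926; v₂ = distance/dt₂ = 1.3463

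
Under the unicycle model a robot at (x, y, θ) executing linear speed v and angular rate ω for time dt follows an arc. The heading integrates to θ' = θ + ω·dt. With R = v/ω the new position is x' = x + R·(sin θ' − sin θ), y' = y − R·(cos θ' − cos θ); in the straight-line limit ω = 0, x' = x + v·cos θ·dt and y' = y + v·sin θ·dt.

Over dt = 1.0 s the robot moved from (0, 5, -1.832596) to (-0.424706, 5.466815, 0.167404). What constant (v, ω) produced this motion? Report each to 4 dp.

v = -0.7500, ω = 2.0000

Δθ = 0.167404 − -1.832596 = 2.000000
ω = Δθ/dt = 2.000000/1.0 = 2.0000
R = −Δy/(cos θ' − cos θ) = -0.3750
v = R·ω = -0.3750·2.0000 = -0.7500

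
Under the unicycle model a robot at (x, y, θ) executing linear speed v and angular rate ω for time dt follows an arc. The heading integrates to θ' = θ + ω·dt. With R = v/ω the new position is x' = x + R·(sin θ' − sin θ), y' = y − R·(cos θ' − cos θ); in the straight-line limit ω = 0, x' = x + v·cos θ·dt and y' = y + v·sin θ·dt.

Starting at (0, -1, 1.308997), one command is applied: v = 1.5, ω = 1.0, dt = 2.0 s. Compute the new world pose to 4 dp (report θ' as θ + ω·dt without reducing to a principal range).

θ' = 1.3090 + 1.0·2.0 = 3.3090
R = v/ω = 1.5/1.0 = 1.5000
x' = 0 + 1.5000·(sin 3.3090 − sin 1.3090) = -1.6988
y' = -1 − 1.5000·(cos 3.3090 − cos 1.3090) = 0.8673

(-1.6988, 0.8673, 3.3090)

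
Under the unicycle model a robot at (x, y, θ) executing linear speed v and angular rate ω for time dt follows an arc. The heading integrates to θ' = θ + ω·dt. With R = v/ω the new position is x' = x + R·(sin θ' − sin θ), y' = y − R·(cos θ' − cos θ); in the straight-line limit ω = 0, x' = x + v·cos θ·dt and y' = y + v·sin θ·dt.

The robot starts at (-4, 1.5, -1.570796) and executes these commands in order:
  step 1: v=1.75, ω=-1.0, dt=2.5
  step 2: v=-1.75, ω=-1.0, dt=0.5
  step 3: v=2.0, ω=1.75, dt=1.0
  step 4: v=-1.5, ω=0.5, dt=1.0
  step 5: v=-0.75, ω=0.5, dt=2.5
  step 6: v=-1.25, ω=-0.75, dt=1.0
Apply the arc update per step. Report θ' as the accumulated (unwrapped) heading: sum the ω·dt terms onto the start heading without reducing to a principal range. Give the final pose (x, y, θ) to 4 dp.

(-6.9976, 4.3306, -1.8208)

step 1: θ'=-4.0708 (R=-1.7500) → pose (-7.1520, 0.4527, -4.0708)
step 2: θ'=-4.5708 (R=1.7500) → pose (-6.8215, -0.3477, -4.5708)
step 3: θ'=-2.8208 (R=1.1429) → pose (-8.3133, 0.5756, -2.8208)
step 4: θ'=-2.3208 (R=-3.0000) → pose (-7.0642, 1.3776, -2.3208)
step 5: θ'=-1.0708 (R=-1.5000) → pose (-6.8454, 3.1192, -1.0708)
step 6: θ'=-1.8208 (R=1.6667) → pose (-6.9976, 4.3306, -1.8208)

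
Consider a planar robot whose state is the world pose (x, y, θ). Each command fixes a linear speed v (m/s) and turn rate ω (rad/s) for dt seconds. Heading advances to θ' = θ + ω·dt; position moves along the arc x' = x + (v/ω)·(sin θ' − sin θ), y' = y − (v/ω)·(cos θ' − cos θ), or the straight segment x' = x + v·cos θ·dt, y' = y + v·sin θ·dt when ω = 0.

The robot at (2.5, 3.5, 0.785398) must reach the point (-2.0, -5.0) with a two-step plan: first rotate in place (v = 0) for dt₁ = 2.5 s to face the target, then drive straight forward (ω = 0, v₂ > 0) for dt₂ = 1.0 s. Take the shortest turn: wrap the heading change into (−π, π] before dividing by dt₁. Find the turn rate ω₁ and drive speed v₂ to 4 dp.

heading to target = atan2(-5−3.5, -2−2.5) = -2.0577
Δθ = wrap(-2.0577 − 0.7854) = -2.8431; ω₁ = Δθ/dt₁ = -1.1372
distance = √((-2−2.5)² + (-5−3.5)²) = 9.6177; v₂ = distance/dt₂ = 9.6177

ω₁ = -1.1372, v₂ = 9.6177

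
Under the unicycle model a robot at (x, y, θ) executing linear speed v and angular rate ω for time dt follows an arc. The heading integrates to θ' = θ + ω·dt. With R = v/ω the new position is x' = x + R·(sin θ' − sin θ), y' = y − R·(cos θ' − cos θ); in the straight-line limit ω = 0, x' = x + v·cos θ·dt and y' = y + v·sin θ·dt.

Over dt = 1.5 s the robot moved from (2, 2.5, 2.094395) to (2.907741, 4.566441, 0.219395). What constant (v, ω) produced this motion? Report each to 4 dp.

v = 1.7500, ω = -1.2500

Δθ = 0.219395 − 2.094395 = -1.875000
ω = Δθ/dt = -1.875000/1.5 = -1.2500
R = −Δy/(cos θ' − cos θ) = -1.4000
v = R·ω = -1.4000·-1.2500 = 1.7500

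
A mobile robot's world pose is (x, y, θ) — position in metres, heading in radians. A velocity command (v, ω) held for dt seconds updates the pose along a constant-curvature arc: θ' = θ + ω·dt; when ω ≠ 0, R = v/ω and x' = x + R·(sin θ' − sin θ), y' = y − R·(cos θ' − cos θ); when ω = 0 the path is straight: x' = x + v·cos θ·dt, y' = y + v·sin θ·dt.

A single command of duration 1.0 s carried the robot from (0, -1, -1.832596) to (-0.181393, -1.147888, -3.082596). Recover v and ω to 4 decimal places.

Δθ = -3.082596 − -1.832596 = -1.250000
ω = Δθ/dt = -1.250000/1.0 = -1.2500
R = Δx/(sin θ' − sin θ) = -0.2000
v = R·ω = -0.2000·-1.2500 = 0.2500

v = 0.2500, ω = -1.2500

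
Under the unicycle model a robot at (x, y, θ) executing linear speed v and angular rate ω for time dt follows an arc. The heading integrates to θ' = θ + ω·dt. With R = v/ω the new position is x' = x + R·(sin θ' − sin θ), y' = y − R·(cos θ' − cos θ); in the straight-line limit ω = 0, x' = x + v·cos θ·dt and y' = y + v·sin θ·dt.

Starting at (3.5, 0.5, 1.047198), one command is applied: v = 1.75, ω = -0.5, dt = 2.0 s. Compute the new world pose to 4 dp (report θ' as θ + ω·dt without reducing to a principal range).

θ' = 1.0472 + -0.5·2.0 = 0.0472
R = v/ω = 1.75/-0.5 = -3.5000
x' = 3.5 + -3.5000·(sin 0.0472 − sin 1.0472) = 6.3660
y' = 0.5 − -3.5000·(cos 0.0472 − cos 1.0472) = 2.2461

(6.3660, 2.2461, 0.0472)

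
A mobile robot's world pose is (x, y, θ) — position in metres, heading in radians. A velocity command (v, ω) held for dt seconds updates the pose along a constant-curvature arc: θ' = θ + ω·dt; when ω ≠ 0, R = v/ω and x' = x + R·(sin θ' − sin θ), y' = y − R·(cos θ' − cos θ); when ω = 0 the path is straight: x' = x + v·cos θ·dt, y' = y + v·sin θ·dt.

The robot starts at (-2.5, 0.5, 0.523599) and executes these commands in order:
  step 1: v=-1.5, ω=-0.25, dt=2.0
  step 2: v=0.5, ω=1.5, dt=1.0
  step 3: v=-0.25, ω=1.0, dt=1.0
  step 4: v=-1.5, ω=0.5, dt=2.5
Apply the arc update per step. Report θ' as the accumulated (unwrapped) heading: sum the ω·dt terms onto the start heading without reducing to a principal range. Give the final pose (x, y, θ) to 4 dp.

(-1.4180, -0.1756, 3.7736)

step 1: θ'=0.0236 (R=6.0000) → pose (-5.3584, -0.3022, 0.0236)
step 2: θ'=1.5236 (R=0.3333) → pose (-5.0333, 0.0153, 1.5236)
step 3: θ'=2.5236 (R=-0.2500) → pose (-4.9285, -0.2002, 2.5236)
step 4: θ'=3.7736 (R=-3.0000) → pose (-1.4180, -0.1756, 3.7736)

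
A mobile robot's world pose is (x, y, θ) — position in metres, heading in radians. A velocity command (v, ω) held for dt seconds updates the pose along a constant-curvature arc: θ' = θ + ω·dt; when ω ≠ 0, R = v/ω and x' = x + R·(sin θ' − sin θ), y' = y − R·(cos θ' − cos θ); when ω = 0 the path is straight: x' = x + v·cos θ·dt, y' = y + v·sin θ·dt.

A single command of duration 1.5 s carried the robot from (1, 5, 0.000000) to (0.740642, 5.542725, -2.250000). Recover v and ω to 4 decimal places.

v = -0.5000, ω = -1.5000

Δθ = -2.250000 − 0.000000 = -2.250000
ω = Δθ/dt = -2.250000/1.5 = -1.5000
R = −Δy/(cos θ' − cos θ) = 0.3333
v = R·ω = 0.3333·-1.5000 = -0.5000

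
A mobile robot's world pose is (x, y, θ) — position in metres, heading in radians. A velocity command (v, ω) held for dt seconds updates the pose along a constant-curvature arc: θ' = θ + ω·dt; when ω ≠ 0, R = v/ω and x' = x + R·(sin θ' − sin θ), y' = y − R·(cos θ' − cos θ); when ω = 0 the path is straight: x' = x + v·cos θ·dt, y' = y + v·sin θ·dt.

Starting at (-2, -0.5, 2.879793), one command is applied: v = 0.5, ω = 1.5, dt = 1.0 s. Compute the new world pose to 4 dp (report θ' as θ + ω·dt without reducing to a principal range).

θ' = 2.8798 + 1.5·1.0 = 4.3798
R = v/ω = 0.5/1.5 = 0.3333
x' = -2 + 0.3333·(sin 4.3798 − sin 2.8798) = -2.4013
y' = -0.5 − 0.3333·(cos 4.3798 − cos 2.8798) = -0.7131

(-2.4013, -0.7131, 4.3798)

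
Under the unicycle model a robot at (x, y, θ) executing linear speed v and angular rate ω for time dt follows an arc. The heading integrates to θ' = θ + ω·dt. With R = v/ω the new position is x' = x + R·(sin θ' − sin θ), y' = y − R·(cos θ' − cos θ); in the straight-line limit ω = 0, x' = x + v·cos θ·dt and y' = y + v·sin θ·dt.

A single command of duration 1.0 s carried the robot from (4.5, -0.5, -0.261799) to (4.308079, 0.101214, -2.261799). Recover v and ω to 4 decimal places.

v = -0.7500, ω = -2.0000

Δθ = -2.261799 − -0.261799 = -2.000000
ω = Δθ/dt = -2.000000/1.0 = -2.0000
R = −Δy/(cos θ' − cos θ) = 0.3750
v = R·ω = 0.3750·-2.0000 = -0.7500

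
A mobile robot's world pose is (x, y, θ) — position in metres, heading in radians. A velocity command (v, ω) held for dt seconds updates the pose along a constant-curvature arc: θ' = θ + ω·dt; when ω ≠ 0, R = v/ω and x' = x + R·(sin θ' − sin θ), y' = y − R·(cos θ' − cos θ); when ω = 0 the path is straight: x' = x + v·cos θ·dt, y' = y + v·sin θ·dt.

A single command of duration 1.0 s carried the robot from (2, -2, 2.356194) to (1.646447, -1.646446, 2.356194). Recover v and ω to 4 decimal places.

v = 0.5000, ω = 0.0000

Δθ = 2.356194 − 2.356194 = 0.000000
ω = Δθ/dt = 0.000000/1.0 = 0.0000
ω = 0 → v = (Δx·cos θ + Δy·sin θ)/dt = 0.5000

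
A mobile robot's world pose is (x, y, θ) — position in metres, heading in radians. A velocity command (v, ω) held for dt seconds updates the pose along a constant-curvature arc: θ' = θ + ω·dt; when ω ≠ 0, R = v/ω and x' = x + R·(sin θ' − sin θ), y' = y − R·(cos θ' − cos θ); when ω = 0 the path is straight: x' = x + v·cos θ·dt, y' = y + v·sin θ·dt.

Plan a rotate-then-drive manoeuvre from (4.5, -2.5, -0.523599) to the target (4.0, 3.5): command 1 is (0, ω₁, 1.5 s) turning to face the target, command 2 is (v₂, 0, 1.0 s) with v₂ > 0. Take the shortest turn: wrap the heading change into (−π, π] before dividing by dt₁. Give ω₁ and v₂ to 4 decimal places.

heading to target = atan2(3.5−-2.5, 4−4.5) = 1.6539
Δθ = wrap(1.6539 − -0.5236) = 2.1775; ω₁ = Δθ/dt₁ = 1.4517
distance = √((4−4.5)² + (3.5−-2.5)²) = 6.0208; v₂ = distance/dt₂ = 6.0208

ω₁ = 1.4517, v₂ = 6.0208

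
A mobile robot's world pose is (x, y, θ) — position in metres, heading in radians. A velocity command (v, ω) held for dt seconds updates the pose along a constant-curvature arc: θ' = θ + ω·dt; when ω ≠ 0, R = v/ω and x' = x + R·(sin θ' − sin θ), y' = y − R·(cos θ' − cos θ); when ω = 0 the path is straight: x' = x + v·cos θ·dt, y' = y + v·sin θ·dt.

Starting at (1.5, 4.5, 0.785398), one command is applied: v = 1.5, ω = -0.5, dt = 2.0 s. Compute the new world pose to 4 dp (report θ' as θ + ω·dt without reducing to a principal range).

(4.2602, 5.3099, -0.2146)

θ' = 0.7854 + -0.5·2.0 = -0.2146
R = v/ω = 1.5/-0.5 = -3.0000
x' = 1.5 + -3.0000·(sin -0.2146 − sin 0.7854) = 4.2602
y' = 4.5 − -3.0000·(cos -0.2146 − cos 0.7854) = 5.3099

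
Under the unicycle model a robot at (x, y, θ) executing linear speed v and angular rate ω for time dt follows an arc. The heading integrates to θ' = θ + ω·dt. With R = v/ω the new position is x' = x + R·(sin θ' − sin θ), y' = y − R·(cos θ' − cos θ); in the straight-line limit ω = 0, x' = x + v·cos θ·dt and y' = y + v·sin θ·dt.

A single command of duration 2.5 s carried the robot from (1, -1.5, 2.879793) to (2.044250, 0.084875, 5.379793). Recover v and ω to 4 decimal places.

Δθ = 5.379793 − 2.879793 = 2.500000
ω = Δθ/dt = 2.500000/2.5 = 1.0000
R = −Δy/(cos θ' − cos θ) = -1.0000
v = R·ω = -1.0000·1.0000 = -1.0000

v = -1.0000, ω = 1.0000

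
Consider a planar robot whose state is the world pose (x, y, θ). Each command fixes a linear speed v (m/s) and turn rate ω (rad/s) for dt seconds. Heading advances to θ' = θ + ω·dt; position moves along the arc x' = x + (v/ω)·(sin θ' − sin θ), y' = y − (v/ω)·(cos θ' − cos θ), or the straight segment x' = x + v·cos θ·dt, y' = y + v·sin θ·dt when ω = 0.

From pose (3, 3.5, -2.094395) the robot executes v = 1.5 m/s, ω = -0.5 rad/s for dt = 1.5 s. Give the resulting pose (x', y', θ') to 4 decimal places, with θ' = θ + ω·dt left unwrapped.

θ' = -2.0944 + -0.5·1.5 = -2.8444
R = v/ω = 1.5/-0.5 = -3.0000
x' = 3 + -3.0000·(sin -2.8444 − sin -2.0944) = 1.2804
y' = 3.5 − -3.0000·(cos -2.8444 − cos -2.0944) = 2.1315

(1.2804, 2.1315, -2.8444)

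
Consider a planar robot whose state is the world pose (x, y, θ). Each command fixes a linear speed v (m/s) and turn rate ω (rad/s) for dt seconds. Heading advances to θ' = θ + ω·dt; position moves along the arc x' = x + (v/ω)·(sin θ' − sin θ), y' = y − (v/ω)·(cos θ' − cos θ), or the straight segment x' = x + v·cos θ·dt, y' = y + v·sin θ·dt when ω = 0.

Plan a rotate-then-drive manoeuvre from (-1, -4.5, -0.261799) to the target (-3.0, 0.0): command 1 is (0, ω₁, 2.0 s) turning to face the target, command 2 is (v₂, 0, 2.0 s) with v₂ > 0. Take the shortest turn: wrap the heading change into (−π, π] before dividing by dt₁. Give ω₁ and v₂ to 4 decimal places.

heading to target = atan2(0−-4.5, -3−-1) = 1.9890
Δθ = wrap(1.9890 − -0.2618) = 2.2508; ω₁ = Δθ/dt₁ = 1.1254
distance = √((-3−-1)² + (0−-4.5)²) = 4.9244; v₂ = distance/dt₂ = 2.4622

ω₁ = 1.1254, v₂ = 2.4622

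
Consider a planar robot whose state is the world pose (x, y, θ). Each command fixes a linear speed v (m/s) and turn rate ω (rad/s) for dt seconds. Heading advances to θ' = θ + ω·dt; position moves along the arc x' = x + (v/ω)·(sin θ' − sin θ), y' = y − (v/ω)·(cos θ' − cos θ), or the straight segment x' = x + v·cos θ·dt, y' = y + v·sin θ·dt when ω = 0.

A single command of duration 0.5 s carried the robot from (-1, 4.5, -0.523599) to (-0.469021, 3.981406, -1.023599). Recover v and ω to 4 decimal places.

v = 1.5000, ω = -1.0000

Δθ = -1.023599 − -0.523599 = -0.500000
ω = Δθ/dt = -0.500000/0.5 = -1.0000
R = Δx/(sin θ' − sin θ) = -1.5000
v = R·ω = -1.5000·-1.0000 = 1.5000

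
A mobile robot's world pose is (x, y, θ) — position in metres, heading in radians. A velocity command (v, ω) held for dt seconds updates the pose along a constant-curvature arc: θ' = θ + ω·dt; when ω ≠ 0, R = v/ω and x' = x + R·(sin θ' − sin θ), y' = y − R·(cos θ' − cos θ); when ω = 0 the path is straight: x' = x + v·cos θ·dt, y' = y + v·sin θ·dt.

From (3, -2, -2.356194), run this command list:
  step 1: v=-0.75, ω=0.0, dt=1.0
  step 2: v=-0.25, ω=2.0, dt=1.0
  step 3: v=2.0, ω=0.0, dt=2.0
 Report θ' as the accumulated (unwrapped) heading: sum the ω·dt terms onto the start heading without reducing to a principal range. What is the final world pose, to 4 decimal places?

step 1: θ'=-2.3562 (straight) → pose (3.5303, -1.4697, -2.3562)
step 2: θ'=-0.3562 (R=-0.1250) → pose (3.4855, -1.2641, -0.3562)
step 3: θ'=-0.3562 (straight) → pose (7.2345, -2.6590, -0.3562)

(7.2345, -2.6590, -0.3562)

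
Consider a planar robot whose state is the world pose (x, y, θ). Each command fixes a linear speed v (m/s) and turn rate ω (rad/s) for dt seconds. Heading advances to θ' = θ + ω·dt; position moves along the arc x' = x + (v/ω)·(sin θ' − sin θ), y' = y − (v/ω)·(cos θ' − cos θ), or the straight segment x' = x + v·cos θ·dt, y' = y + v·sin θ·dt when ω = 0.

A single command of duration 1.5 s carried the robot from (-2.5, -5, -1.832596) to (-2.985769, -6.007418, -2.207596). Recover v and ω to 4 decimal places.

Δθ = -2.207596 − -1.832596 = -0.375000
ω = Δθ/dt = -0.375000/1.5 = -0.2500
R = −Δy/(cos θ' − cos θ) = -3.0000
v = R·ω = -3.0000·-0.2500 = 0.7500

v = 0.7500, ω = -0.2500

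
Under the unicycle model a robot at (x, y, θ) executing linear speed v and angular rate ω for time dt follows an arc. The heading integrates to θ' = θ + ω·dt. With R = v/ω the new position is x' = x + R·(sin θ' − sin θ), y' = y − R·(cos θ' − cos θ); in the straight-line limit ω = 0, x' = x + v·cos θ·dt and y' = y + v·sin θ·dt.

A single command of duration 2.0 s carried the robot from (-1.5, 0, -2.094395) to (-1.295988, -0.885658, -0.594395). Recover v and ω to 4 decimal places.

v = 0.5000, ω = 0.7500

Δθ = -0.594395 − -2.094395 = 1.500000
ω = Δθ/dt = 1.500000/2.0 = 0.7500
R = −Δy/(cos θ' − cos θ) = 0.6667
v = R·ω = 0.6667·0.7500 = 0.5000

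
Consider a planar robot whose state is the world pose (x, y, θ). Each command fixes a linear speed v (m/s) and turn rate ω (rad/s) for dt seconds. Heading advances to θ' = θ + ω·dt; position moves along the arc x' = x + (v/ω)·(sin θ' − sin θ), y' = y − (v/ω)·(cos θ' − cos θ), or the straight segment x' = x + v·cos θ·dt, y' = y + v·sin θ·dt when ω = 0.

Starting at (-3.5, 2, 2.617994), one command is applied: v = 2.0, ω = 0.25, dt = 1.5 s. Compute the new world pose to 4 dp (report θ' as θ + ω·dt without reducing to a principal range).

(-6.3156, 2.9836, 2.9930)

θ' = 2.6180 + 0.25·1.5 = 2.9930
R = v/ω = 2.0/0.25 = 8.0000
x' = -3.5 + 8.0000·(sin 2.9930 − sin 2.6180) = -6.3156
y' = 2 − 8.0000·(cos 2.9930 − cos 2.6180) = 2.9836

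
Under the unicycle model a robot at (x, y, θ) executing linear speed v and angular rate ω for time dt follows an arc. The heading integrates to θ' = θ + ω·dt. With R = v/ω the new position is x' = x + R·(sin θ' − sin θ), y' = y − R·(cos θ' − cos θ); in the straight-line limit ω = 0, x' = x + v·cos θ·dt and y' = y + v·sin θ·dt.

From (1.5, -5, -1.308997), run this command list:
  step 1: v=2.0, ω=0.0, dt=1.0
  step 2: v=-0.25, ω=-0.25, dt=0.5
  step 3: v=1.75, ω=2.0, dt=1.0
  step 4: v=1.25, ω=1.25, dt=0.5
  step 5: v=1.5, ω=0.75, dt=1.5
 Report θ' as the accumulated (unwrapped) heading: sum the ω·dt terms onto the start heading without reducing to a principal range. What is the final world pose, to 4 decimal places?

(3.3339, -4.8576, 2.3160)

step 1: θ'=-1.3090 (straight) → pose (2.0176, -6.9319, -1.3090)
step 2: θ'=-1.4340 (R=1.0000) → pose (1.9929, -6.8094, -1.4340)
step 3: θ'=0.5660 (R=0.8750) → pose (3.3290, -7.4286, 0.5660)
step 4: θ'=1.1910 (R=1.0000) → pose (3.7214, -6.9553, 1.1910)
step 5: θ'=2.3160 (R=2.0000) → pose (3.3339, -4.8576, 2.3160)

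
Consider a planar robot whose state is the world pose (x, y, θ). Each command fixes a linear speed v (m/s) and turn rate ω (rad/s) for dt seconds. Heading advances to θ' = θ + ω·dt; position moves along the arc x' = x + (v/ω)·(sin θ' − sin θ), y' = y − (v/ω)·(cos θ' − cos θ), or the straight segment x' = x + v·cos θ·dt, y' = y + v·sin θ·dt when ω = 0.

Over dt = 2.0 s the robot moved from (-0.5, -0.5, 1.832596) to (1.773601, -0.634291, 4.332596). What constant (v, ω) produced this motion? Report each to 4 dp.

v = -1.5000, ω = 1.2500

Δθ = 4.332596 − 1.832596 = 2.500000
ω = Δθ/dt = 2.500000/2.0 = 1.2500
R = Δx/(sin θ' − sin θ) = -1.2000
v = R·ω = -1.2000·1.2500 = -1.5000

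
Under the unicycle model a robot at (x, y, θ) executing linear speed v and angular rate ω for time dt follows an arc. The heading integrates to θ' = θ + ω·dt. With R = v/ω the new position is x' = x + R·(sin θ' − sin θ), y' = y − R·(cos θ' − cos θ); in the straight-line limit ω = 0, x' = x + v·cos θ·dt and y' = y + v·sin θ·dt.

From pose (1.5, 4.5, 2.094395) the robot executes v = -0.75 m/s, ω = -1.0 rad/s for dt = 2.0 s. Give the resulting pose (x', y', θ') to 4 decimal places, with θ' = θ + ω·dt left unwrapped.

θ' = 2.0944 + -1.0·2.0 = 0.0944
R = v/ω = -0.75/-1.0 = 0.7500
x' = 1.5 + 0.7500·(sin 0.0944 − sin 2.0944) = 0.9212
y' = 4.5 − 0.7500·(cos 0.0944 − cos 2.0944) = 3.3783

(0.9212, 3.3783, 0.0944)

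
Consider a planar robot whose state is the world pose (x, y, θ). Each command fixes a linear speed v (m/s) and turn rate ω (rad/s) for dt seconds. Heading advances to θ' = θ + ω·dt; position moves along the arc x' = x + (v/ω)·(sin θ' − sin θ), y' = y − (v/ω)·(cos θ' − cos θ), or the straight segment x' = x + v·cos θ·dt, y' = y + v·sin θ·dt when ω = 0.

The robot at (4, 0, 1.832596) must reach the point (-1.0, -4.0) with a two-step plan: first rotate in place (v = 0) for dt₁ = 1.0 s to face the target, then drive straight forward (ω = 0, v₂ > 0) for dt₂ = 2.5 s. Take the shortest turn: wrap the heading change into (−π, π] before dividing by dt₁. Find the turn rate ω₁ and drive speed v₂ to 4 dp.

ω₁ = 1.9837, v₂ = 2.5612

heading to target = atan2(-4−0, -1−4) = -2.4669
Δθ = wrap(-2.4669 − 1.8326) = 1.9837; ω₁ = Δθ/dt₁ = 1.9837
distance = √((-1−4)² + (-4−0)²) = 6.4031; v₂ = distance/dt₂ = 2.5612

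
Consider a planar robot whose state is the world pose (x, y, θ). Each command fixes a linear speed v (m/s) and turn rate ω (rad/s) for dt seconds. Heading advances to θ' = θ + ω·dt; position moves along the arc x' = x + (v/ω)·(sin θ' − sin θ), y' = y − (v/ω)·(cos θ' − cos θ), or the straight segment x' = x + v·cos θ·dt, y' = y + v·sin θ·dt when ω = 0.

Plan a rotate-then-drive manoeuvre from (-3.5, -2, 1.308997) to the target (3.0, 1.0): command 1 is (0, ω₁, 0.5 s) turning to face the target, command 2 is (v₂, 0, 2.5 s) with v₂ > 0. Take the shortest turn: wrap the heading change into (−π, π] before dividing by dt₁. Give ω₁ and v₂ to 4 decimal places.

ω₁ = -1.7532, v₂ = 2.8636

heading to target = atan2(1−-2, 3−-3.5) = 0.4324
Δθ = wrap(0.4324 − 1.3090) = -0.8766; ω₁ = Δθ/dt₁ = -1.7532
distance = √((3−-3.5)² + (1−-2)²) = 7.1589; v₂ = distance/dt₂ = 2.8636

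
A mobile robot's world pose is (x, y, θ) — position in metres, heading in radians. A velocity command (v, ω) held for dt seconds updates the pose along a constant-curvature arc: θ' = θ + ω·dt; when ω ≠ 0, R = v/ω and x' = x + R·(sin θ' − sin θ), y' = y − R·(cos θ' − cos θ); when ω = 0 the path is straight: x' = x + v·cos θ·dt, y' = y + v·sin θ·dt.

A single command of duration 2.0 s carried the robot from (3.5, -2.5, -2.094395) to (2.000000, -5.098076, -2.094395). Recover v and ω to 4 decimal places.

v = 1.5000, ω = 0.0000

Δθ = -2.094395 − -2.094395 = 0.000000
ω = Δθ/dt = 0.000000/2.0 = 0.0000
ω = 0 → v = (Δx·cos θ + Δy·sin θ)/dt = 1.5000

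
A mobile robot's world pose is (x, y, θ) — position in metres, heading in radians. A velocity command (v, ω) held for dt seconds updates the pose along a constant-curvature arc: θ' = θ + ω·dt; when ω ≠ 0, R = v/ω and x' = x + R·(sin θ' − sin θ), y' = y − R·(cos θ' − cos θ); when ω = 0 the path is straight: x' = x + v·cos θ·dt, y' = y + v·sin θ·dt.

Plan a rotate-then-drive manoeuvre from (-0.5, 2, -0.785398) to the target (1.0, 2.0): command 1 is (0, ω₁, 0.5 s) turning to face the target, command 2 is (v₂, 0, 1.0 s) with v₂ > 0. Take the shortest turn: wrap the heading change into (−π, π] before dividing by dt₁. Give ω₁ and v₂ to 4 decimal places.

heading to target = atan2(2−2, 1−-0.5) = 0.0000
Δθ = wrap(0.0000 − -0.7854) = 0.7854; ω₁ = Δθ/dt₁ = 1.5708
distance = √((1−-0.5)² + (2−2)²) = 1.5000; v₂ = distance/dt₂ = 1.5000

ω₁ = 1.5708, v₂ = 1.5000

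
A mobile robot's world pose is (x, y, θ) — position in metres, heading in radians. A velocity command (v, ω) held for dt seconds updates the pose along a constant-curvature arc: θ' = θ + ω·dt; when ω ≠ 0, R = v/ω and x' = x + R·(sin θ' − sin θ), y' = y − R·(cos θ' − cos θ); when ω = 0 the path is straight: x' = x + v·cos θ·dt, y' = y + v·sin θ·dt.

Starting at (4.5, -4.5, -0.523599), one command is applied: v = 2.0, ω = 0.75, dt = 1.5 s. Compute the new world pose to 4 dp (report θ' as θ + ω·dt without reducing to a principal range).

θ' = -0.5236 + 0.75·1.5 = 0.6014
R = v/ω = 2.0/0.75 = 2.6667
x' = 4.5 + 2.6667·(sin 0.6014 − sin -0.5236) = 7.3421
y' = -4.5 − 2.6667·(cos 0.6014 − cos -0.5236) = -4.3894

(7.3421, -4.3894, 0.6014)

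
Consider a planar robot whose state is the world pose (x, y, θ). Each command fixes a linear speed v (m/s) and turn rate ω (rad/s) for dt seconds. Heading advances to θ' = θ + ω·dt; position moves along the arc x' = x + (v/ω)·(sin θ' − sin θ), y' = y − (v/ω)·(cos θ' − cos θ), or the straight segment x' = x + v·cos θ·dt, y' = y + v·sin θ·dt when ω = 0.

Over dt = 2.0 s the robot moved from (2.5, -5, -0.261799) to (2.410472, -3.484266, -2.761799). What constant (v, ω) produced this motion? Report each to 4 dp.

Δθ = -2.761799 − -0.261799 = -2.500000
ω = Δθ/dt = -2.500000/2.0 = -1.2500
R = −Δy/(cos θ' − cos θ) = 0.8000
v = R·ω = 0.8000·-1.2500 = -1.0000

v = -1.0000, ω = -1.2500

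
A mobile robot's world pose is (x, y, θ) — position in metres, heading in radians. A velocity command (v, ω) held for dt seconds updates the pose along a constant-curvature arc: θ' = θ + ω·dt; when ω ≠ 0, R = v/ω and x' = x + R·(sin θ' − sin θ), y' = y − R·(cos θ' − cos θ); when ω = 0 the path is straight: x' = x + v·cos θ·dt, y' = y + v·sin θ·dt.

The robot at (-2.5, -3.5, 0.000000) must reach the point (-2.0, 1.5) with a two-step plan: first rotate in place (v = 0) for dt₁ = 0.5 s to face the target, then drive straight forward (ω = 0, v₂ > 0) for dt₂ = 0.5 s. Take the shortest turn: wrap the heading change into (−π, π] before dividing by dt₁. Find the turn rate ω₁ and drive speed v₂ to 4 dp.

heading to target = atan2(1.5−-3.5, -2−-2.5) = 1.4711
Δθ = wrap(1.4711 − 0.0000) = 1.4711; ω₁ = Δθ/dt₁ = 2.9423
distance = √((-2−-2.5)² + (1.5−-3.5)²) = 5.0249; v₂ = distance/dt₂ = 10.0499

ω₁ = 2.9423, v₂ = 10.0499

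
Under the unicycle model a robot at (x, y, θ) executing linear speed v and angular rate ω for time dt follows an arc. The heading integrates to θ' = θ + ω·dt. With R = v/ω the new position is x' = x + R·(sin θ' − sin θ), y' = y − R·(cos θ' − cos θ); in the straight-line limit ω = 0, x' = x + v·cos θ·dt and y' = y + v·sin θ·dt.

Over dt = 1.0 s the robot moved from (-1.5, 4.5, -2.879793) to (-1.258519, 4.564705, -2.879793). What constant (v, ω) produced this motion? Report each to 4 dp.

Δθ = -2.879793 − -2.879793 = 0.000000
ω = Δθ/dt = 0.000000/1.0 = 0.0000
ω = 0 → v = (Δx·cos θ + Δy·sin θ)/dt = -0.2500

v = -0.2500, ω = 0.0000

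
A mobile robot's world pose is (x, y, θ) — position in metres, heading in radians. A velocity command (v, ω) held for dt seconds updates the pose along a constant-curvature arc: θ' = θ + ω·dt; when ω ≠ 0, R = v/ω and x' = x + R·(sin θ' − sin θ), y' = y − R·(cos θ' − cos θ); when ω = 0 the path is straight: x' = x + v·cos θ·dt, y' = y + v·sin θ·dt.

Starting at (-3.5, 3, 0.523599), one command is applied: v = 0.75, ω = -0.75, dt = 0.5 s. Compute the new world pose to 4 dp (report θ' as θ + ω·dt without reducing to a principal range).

(-3.1481, 3.1230, 0.1486)

θ' = 0.5236 + -0.75·0.5 = 0.1486
R = v/ω = 0.75/-0.75 = -1.0000
x' = -3.5 + -1.0000·(sin 0.1486 − sin 0.5236) = -3.1481
y' = 3 − -1.0000·(cos 0.1486 − cos 0.5236) = 3.1230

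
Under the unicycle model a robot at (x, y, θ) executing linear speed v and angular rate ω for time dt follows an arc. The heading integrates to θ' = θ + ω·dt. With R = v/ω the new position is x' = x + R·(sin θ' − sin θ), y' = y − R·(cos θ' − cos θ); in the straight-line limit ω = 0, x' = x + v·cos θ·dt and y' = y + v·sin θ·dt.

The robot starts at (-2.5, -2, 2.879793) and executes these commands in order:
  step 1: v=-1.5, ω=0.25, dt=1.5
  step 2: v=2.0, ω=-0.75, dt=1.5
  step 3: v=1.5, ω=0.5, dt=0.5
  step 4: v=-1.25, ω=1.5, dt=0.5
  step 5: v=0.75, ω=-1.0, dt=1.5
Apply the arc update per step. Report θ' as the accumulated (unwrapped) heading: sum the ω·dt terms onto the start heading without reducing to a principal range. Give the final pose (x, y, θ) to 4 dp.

step 1: θ'=3.2548 (R=-6.0000) → pose (-0.2693, -2.1660, 3.2548)
step 2: θ'=2.1298 (R=-2.6667) → pose (-2.8313, -0.9307, 2.1298)
step 3: θ'=2.3798 (R=3.0000) → pose (-3.3040, -0.3509, 2.3798)
step 4: θ'=3.1298 (R=-0.8333) → pose (-2.7387, -0.5812, 3.1298)
step 5: θ'=1.6298 (R=-0.7500) → pose (-3.4785, 0.1246, 1.6298)

(-3.4785, 0.1246, 1.6298)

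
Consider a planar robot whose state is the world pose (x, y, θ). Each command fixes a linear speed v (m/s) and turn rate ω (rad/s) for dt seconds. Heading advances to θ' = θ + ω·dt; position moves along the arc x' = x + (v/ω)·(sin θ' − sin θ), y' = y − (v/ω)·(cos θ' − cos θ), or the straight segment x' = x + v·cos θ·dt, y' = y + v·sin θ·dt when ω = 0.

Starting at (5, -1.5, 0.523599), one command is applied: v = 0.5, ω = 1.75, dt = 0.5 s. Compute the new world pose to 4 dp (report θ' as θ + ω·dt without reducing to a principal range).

(5.1386, -1.3015, 1.3986)

θ' = 0.5236 + 1.75·0.5 = 1.3986
R = v/ω = 0.5/1.75 = 0.2857
x' = 5 + 0.2857·(sin 1.3986 − sin 0.5236) = 5.1386
y' = -1.5 − 0.2857·(cos 1.3986 − cos 0.5236) = -1.3015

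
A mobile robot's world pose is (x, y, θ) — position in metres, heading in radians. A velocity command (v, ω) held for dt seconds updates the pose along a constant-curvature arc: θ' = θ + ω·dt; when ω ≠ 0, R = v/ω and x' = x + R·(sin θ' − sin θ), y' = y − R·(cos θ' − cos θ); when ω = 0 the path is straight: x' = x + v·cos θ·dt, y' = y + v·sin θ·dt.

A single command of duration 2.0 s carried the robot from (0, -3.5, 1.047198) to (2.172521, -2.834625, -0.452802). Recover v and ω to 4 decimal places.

Δθ = -0.452802 − 1.047198 = -1.500000
ω = Δθ/dt = -1.500000/2.0 = -0.7500
R = Δx/(sin θ' − sin θ) = -1.6667
v = R·ω = -1.6667·-0.7500 = 1.2500

v = 1.2500, ω = -0.7500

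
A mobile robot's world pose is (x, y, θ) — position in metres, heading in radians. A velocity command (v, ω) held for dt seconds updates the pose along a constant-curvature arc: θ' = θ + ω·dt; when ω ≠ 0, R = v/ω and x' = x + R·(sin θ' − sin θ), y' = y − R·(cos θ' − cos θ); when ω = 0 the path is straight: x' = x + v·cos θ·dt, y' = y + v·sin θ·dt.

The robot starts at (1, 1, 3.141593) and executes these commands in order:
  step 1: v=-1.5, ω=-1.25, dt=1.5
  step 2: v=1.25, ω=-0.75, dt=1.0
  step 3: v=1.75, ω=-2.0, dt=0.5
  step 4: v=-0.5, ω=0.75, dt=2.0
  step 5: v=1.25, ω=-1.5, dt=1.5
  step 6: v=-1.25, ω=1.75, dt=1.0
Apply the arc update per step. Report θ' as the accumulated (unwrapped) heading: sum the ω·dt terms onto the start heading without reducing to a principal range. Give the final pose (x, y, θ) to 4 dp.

step 1: θ'=1.2666 (R=1.2000) → pose (2.1449, -0.5594, 1.2666)
step 2: θ'=0.5166 (R=-1.6667) → pose (2.9118, 0.3905, 0.5166)
step 3: θ'=-0.4834 (R=-0.8750) → pose (3.7507, 0.4044, -0.4834)
step 4: θ'=1.0166 (R=-0.6667) → pose (2.8740, 0.1650, 1.0166)
step 5: θ'=-1.2334 (R=-0.8333) → pose (4.3689, 0.0023, -1.2334)
step 6: θ'=0.5166 (R=-0.7143) → pose (3.3421, 0.3869, 0.5166)

(3.3421, 0.3869, 0.5166)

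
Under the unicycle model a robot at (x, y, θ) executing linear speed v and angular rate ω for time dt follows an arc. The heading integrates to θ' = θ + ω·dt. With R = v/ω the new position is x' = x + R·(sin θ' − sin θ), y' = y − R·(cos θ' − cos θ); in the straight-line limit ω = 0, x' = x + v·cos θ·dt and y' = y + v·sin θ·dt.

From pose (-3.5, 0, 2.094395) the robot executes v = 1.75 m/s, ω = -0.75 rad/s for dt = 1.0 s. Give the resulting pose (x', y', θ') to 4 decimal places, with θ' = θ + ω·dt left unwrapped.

θ' = 2.0944 + -0.75·1.0 = 1.3444
R = v/ω = 1.75/-0.75 = -2.3333
x' = -3.5 + -2.3333·(sin 1.3444 − sin 2.0944) = -3.7531
y' = 0 − -2.3333·(cos 1.3444 − cos 2.0944) = 1.6904

(-3.7531, 1.6904, 1.3444)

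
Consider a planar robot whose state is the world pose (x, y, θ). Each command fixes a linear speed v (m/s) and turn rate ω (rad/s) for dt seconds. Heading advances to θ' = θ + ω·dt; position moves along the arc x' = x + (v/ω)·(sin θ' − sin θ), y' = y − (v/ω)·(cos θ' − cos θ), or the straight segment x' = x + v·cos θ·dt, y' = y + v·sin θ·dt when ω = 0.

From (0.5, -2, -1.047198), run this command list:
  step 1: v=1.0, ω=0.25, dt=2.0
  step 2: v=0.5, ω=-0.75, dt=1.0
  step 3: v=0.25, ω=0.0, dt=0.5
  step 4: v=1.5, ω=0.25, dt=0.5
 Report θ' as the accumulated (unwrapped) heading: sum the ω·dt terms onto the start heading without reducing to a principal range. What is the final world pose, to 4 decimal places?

(2.4589, -4.6331, -1.1722)

step 1: θ'=-0.5472 (R=4.0000) → pose (1.8829, -3.4159, -0.5472)
step 2: θ'=-1.2972 (R=-0.6667) → pose (2.1779, -3.8051, -1.2972)
step 3: θ'=-1.2972 (straight) → pose (2.2117, -3.9255, -1.2972)
step 4: θ'=-1.1722 (R=6.0000) → pose (2.4589, -4.6331, -1.1722)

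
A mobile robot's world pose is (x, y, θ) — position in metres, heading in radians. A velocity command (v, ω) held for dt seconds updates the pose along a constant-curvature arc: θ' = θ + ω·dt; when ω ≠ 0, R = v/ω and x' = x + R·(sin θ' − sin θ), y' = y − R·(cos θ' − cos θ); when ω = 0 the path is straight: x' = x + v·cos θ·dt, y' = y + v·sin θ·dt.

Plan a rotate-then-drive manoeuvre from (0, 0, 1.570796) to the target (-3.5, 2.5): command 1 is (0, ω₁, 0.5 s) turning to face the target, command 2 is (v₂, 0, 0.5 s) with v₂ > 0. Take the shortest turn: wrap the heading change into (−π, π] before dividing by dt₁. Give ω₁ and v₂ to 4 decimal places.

heading to target = atan2(2.5−0, -3.5−0) = 2.5213
Δθ = wrap(2.5213 − 1.5708) = 0.9505; ω₁ = Δθ/dt₁ = 1.9011
distance = √((-3.5−0)² + (2.5−0)²) = 4.3012; v₂ = distance/dt₂ = 8.6023

ω₁ = 1.9011, v₂ = 8.6023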